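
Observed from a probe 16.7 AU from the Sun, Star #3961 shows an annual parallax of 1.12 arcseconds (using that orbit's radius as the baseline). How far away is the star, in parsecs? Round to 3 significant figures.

With baseline B (in AU) and parallax p (in arcsec), d = B/p parsecs.
d = 16.7 / 1.12 = 14.911 pc.

14.9 pc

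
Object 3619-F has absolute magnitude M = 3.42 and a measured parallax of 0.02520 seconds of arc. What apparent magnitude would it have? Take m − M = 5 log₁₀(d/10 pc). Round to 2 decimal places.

m = 6.41

d = 1/p = 1/0.02520″ = 39.683 pc.
m − M = 5 log₁₀ d − 5 = 5 log₁₀(39.683) − 5 = 7.9930 − 5 = 2.9930.
m = M + (m − M) = 3.42 + 2.9930 = 6.41.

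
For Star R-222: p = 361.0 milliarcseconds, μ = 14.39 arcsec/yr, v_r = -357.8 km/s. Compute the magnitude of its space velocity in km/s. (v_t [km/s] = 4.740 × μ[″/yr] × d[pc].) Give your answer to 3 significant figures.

405 km/s

d = 1/p = 1/0.3610″ = 2.7701 pc.
v_t = 4.740 μ d = 4.740 × 14.39 × 2.7701 = 188.94 km/s.
v = √(v_r² + v_t²) = √((-357.8)² + 188.94²) = √163719 = 404.62 km/s.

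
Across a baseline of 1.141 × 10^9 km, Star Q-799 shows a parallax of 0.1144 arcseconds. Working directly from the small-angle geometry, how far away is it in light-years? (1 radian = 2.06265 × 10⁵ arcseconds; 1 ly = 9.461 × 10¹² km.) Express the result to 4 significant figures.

θ = 0.1144″ = 0.1144/206265 = 5.5463 × 10^-7 rad.
d = B/θ = (1.141 × 10^9) / (5.5463 × 10^-7) = 2.0572 × 10^15 km = (2.0572 × 10^15) / (9.461 × 10^12) ly = 217.44 ly.

217.4 ly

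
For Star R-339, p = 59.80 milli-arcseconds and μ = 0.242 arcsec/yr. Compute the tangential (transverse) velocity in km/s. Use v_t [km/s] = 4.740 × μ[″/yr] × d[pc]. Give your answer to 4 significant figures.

19.18 km/s

d = 1/p = 1/0.05980″ = 16.722 pc.
v_t = 4.74 × μ × d = 4.74 × 0.242 × 16.722 = 19.181 km/s.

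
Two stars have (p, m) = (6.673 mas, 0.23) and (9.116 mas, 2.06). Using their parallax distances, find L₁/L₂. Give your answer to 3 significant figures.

d₁ = 1/p₁ = 1/0.006673″ = 149.86 pc; d₂ = 1/p₂ = 1/0.009116″ = 109.7 pc.
M₁ = m₁ − 5 log₁₀ d₁ + 5 = 0.23 − 10.8784 + 5 = -5.6484.
M₂ = 2.06 − 10.2010 + 5 = -3.1410.
L₁/L₂ = 10^(0.4(M₂ − M₁)) = 10^(0.4 × 2.5074) = 10^1.00296 = 10.068.

L₁/L₂ = 10.1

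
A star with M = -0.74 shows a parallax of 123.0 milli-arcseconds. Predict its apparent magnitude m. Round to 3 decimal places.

d = 1/p = 1/0.1230″ = 8.1301 pc.
m − M = 5 log₁₀ d − 5 = 5 log₁₀(8.1301) − 5 = 4.5505 − 5 = -0.4495.
m = M + (m − M) = -0.74 + (-0.4495) = -1.190.

m = -1.190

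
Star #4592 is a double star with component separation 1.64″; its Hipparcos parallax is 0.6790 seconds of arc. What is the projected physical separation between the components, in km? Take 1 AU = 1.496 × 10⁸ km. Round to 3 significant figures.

d = 1/p = 1/0.6790″ = 1.4728 pc.
At distance d (pc), an angle of θ arcsec spans θ·d AU: s = 1.64 × 1.4728 = 2.4154 AU.
= 2.4154 × 1.496 × 10⁸ km = 3.6134 × 10^8 km.

3.61 × 10^8 km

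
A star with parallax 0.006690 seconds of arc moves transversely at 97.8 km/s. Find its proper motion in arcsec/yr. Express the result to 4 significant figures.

0.1380 arcsec/yr

d = 1/p = 1/0.006690″ = 149.48 pc.
μ = v_t / (4.74 d) = 97.8 / (4.74 × 149.48) = 97.8 / 708.54 = 0.13803 ″/yr.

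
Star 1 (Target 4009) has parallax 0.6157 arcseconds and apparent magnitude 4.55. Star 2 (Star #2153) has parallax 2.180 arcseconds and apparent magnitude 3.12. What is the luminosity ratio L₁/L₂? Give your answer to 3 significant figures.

L₁/L₂ = 3.36

d₁ = 1/p₁ = 1/0.6157″ = 1.6242 pc; d₂ = 1/p₂ = 1/2.180″ = 0.45872 pc.
M₁ = m₁ − 5 log₁₀ d₁ + 5 = 4.55 − 1.0532 + 5 = 8.4968.
M₂ = 3.12 − (-1.6923) + 5 = 9.8123.
L₁/L₂ = 10^(0.4(M₂ − M₁)) = 10^(0.4 × 1.3155) = 10^0.52620 = 3.3589.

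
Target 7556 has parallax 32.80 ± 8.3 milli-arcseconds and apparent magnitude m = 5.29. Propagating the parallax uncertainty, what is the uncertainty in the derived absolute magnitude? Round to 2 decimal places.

σ_M = 0.55 mag

M = m − 5 log₁₀ d + 5 = m + 5 log₁₀ p + 5, so ∂M/∂p = 5/(p ln 10).
σ_M = (5/ln 10) · (σ_p/p) = 2.1715 × 8.3/32.80 = 2.1715 × 0.25305 = 0.5495.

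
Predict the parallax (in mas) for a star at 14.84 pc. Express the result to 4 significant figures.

67.39 mas

p = 1/d = 1/14.84 = 0.067385 arcsec.
= 0.067385 × 1000 = 67.385 mas.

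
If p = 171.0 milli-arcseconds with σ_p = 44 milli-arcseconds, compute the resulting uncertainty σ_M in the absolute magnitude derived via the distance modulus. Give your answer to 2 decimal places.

σ_M = 0.56 mag

M = m − 5 log₁₀ d + 5 = m + 5 log₁₀ p + 5, so ∂M/∂p = 5/(p ln 10).
σ_M = (5/ln 10) · (σ_p/p) = 2.1715 × 44/171.0 = 2.1715 × 0.25731 = 0.55875.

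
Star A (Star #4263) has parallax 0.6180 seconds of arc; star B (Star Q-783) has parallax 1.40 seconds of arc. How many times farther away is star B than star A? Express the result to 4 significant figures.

0.4414

Since d = 1/p, d_B/d_A = p_A/p_B.
= 0.6180 / 1.40 = 0.44143.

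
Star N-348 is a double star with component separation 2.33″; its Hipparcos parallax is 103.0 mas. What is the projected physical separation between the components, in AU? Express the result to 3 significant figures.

d = 1/p = 1/0.1030″ = 9.7087 pc.
At distance d (pc), an angle of θ arcsec spans θ·d AU: s = 2.33 × 9.7087 = 22.621 AU.

22.6 AU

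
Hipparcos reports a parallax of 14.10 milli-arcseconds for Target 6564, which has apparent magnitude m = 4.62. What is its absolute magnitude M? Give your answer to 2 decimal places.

d = 1/p = 1/0.01410″ = 70.922 pc.
m − M = 5 log₁₀(70.922) − 5 = 9.2539 − 5 = 4.2539.
M = m − (m − M) = 4.62 − 4.2539 = 0.37.

M = 0.37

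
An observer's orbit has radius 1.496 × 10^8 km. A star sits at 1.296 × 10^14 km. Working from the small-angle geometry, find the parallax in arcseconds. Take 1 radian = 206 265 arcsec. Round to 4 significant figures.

0.2381 arcsec

θ ≈ B/d = (1.496 × 10^8) / (1.296 × 10^14) = 1.1543 × 10^-6 rad.
In arcseconds: 1.1543 × 10^-6 × 206265 = 0.23809″.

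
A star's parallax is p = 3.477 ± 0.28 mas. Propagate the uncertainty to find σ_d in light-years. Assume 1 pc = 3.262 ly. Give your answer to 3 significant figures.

d = 1/p, so σ_d = σ_p / p².
σ_d = 0.000280 / (0.003477)² = 0.000280 / 0.00001209 = 23.16 pc = 23.16 × 3.262 ly = 75.548 ly.

75.5 ly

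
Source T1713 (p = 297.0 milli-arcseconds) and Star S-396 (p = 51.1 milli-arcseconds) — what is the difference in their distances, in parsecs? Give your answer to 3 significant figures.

16.2 pc

d_A = 1/0.2970″ = 3.367 pc; d_B = 1/0.05110″ = 19.569 pc.
|d_B − d_A| = |19.569 − 3.367| = 16.202 pc.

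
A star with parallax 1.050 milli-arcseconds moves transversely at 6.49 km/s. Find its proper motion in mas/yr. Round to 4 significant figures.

1.438 mas/yr

d = 1/p = 1/0.001050″ = 952.38 pc.
μ = v_t / (4.74 d) = 6.49 / (4.74 × 952.38) = 6.49 / 4514.3 = 0.0014377 ″/yr = 1.4377 mas/yr.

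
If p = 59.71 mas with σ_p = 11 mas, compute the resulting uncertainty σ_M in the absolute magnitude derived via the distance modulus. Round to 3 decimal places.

M = m − 5 log₁₀ d + 5 = m + 5 log₁₀ p + 5, so ∂M/∂p = 5/(p ln 10).
σ_M = (5/ln 10) · (σ_p/p) = 2.1715 × 11/59.71 = 2.1715 × 0.18422 = 0.40003.

σ_M = 0.400 mag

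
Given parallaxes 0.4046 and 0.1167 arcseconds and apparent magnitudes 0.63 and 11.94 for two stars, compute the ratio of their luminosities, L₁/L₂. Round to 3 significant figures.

L₁/L₂ = 2780

d₁ = 1/p₁ = 1/0.4046″ = 2.4716 pc; d₂ = 1/p₂ = 1/0.1167″ = 8.569 pc.
M₁ = m₁ − 5 log₁₀ d₁ + 5 = 0.63 − 1.9649 + 5 = 3.6651.
M₂ = 11.94 − 4.6647 + 5 = 12.2753.
L₁/L₂ = 10^(0.4(M₂ − M₁)) = 10^(0.4 × 8.6102) = 10^3.44408 = 2780.2.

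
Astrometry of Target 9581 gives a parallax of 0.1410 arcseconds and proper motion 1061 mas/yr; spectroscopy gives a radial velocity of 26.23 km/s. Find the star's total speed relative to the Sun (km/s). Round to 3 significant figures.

d = 1/p = 1/0.1410″ = 7.0922 pc.
μ = 1061 mas/yr = 1.061 ″/yr.
v_t = 4.740 μ d = 4.740 × 1.061 × 7.0922 = 35.668 km/s.
v = √(v_r² + v_t²) = √(26.23² + 35.668²) = √1960.22 = 44.274 km/s.

44.3 km/s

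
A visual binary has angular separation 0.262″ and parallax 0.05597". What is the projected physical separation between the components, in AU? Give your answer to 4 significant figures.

d = 1/p = 1/0.05597″ = 17.867 pc.
At distance d (pc), an angle of θ arcsec spans θ·d AU: s = 0.262 × 17.867 = 4.6812 AU.

4.681 AU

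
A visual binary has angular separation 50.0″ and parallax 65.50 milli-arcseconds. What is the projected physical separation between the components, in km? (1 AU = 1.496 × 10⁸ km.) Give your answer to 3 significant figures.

d = 1/p = 1/0.06550″ = 15.267 pc.
At distance d (pc), an angle of θ arcsec spans θ·d AU: s = 50.0 × 15.267 = 763.35 AU.
= 763.35 × 1.496 × 10⁸ km = 1.1420 × 10^11 km.

1.14 × 10^11 km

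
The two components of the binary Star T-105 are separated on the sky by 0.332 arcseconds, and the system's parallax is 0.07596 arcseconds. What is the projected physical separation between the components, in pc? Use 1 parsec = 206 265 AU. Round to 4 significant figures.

2.119 × 10^-5 pc

d = 1/p = 1/0.07596″ = 13.165 pc.
At distance d (pc), an angle of θ arcsec spans θ·d AU: s = 0.332 × 13.165 = 4.3708 AU.
= 4.3708 / 206265 = 2.1190 × 10^-5 pc.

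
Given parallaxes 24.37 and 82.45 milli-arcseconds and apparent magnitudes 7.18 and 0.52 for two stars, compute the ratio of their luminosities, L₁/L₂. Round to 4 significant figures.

L₁/L₂ = 0.02481

d₁ = 1/p₁ = 1/0.02437″ = 41.034 pc; d₂ = 1/p₂ = 1/0.08245″ = 12.129 pc.
M₁ = m₁ − 5 log₁₀ d₁ + 5 = 7.18 − 8.0657 + 5 = 4.1143.
M₂ = 0.52 − 5.4191 + 5 = 0.1009.
L₁/L₂ = 10^(0.4(M₂ − M₁)) = 10^(0.4 × (-4.0134)) = 10^(-1.60536) = 0.024811.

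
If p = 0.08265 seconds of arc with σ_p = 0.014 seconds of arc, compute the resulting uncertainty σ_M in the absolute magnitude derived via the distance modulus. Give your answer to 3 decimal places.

σ_M = 0.368 mag

M = m − 5 log₁₀ d + 5 = m + 5 log₁₀ p + 5, so ∂M/∂p = 5/(p ln 10).
σ_M = (5/ln 10) · (σ_p/p) = 2.1715 × 0.014/0.08265 = 2.1715 × 0.16939 = 0.36783.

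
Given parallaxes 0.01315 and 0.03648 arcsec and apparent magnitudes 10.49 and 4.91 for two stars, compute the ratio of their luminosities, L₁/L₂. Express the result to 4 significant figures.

L₁/L₂ = 0.04511

d₁ = 1/p₁ = 1/0.01315″ = 76.046 pc; d₂ = 1/p₂ = 1/0.03648″ = 27.412 pc.
M₁ = m₁ − 5 log₁₀ d₁ + 5 = 10.49 − 9.4054 + 5 = 6.0846.
M₂ = 4.91 − 7.1897 + 5 = 2.7203.
L₁/L₂ = 10^(0.4(M₂ − M₁)) = 10^(0.4 × (-3.3643)) = 10^(-1.34572) = 0.045111.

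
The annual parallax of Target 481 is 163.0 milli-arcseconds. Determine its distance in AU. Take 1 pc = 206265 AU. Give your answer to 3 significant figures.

p = 163.0 milli-arcseconds = 0.1630 arcsec.
d = 1/p = 1/0.1630 = 6.135 pc.
In AU: 6.135 × 206265 = 1.2654 × 10^6 AU.

1.27 × 10^6 AU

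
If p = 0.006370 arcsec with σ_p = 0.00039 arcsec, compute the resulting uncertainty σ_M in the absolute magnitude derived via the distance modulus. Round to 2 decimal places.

M = m − 5 log₁₀ d + 5 = m + 5 log₁₀ p + 5, so ∂M/∂p = 5/(p ln 10).
σ_M = (5/ln 10) · (σ_p/p) = 2.1715 × 0.00039/0.006370 = 2.1715 × 0.061224 = 0.13295.

σ_M = 0.13 mag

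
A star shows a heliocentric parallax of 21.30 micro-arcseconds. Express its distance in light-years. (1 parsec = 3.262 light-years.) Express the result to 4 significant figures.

p = 21.30 micro-arcseconds = 0.00002130 arcsec.
d = 1/p = 1/0.00002130 = 46948 pc.
In light-years: 46948 × 3.262 = 1.5314 × 10^5 ly.

153100 light years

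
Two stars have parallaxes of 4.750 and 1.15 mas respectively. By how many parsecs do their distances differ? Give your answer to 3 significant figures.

659 pc

d_A = 1/0.004750″ = 210.53 pc; d_B = 1/0.001150″ = 869.57 pc.
|d_B − d_A| = |869.57 − 210.53| = 659.04 pc.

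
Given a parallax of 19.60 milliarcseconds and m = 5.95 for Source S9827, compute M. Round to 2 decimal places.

d = 1/p = 1/0.01960″ = 51.02 pc.
m − M = 5 log₁₀(51.02) − 5 = 8.5387 − 5 = 3.5387.
M = m − (m − M) = 5.95 − 3.5387 = 2.41.

M = 2.41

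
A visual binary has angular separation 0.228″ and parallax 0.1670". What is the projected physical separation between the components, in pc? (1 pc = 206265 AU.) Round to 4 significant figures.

6.619 × 10^-6 pc

d = 1/p = 1/0.1670″ = 5.988 pc.
At distance d (pc), an angle of θ arcsec spans θ·d AU: s = 0.228 × 5.988 = 1.3653 AU.
= 1.3653 / 206265 = 6.6192 × 10^-6 pc.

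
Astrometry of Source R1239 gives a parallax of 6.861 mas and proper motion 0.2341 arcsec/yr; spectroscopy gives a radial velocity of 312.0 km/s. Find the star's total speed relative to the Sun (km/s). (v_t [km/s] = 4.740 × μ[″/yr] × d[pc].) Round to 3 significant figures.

351 km/s

d = 1/p = 1/0.006861″ = 145.75 pc.
v_t = 4.740 μ d = 4.740 × 0.2341 × 145.75 = 161.73 km/s.
v = √(v_r² + v_t²) = √(312.0² + 161.73²) = √123501 = 351.43 km/s.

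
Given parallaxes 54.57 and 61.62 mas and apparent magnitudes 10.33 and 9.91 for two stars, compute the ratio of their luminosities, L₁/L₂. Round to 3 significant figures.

L₁/L₂ = 0.866

d₁ = 1/p₁ = 1/0.05457″ = 18.325 pc; d₂ = 1/p₂ = 1/0.06162″ = 16.228 pc.
M₁ = m₁ − 5 log₁₀ d₁ + 5 = 10.33 − 6.3152 + 5 = 9.0148.
M₂ = 9.91 − 6.0513 + 5 = 8.8587.
L₁/L₂ = 10^(0.4(M₂ − M₁)) = 10^(0.4 × (-0.1561)) = 10^(-0.06244) = 0.86608.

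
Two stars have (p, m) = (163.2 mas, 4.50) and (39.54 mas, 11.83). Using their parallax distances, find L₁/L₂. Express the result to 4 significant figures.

L₁/L₂ = 50.19

d₁ = 1/p₁ = 1/0.1632″ = 6.1275 pc; d₂ = 1/p₂ = 1/0.03954″ = 25.291 pc.
M₁ = m₁ − 5 log₁₀ d₁ + 5 = 4.50 − 3.9364 + 5 = 5.5636.
M₂ = 11.83 − 7.0148 + 5 = 9.8152.
L₁/L₂ = 10^(0.4(M₂ − M₁)) = 10^(0.4 × 4.2516) = 10^1.70064 = 50.193.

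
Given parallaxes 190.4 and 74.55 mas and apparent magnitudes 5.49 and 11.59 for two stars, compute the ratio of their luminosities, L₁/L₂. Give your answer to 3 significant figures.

L₁/L₂ = 42.2

d₁ = 1/p₁ = 1/0.1904″ = 5.2521 pc; d₂ = 1/p₂ = 1/0.07455″ = 13.414 pc.
M₁ = m₁ − 5 log₁₀ d₁ + 5 = 5.49 − 3.6017 + 5 = 6.8883.
M₂ = 11.59 − 5.6378 + 5 = 10.9522.
L₁/L₂ = 10^(0.4(M₂ − M₁)) = 10^(0.4 × 4.0639) = 10^1.62556 = 42.224.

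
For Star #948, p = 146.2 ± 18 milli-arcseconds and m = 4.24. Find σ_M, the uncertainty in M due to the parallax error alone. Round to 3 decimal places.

σ_M = 0.267 mag

M = m − 5 log₁₀ d + 5 = m + 5 log₁₀ p + 5, so ∂M/∂p = 5/(p ln 10).
σ_M = (5/ln 10) · (σ_p/p) = 2.1715 × 18/146.2 = 2.1715 × 0.12312 = 0.26736.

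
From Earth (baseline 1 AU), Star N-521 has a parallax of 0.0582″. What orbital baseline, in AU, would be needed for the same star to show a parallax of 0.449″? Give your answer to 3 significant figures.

Parallax scales linearly with baseline: p ∝ B, so B = p_target / p_Earth × 1 AU.
B = 0.449 / 0.0582 = 7.7148 AU.

7.71 AU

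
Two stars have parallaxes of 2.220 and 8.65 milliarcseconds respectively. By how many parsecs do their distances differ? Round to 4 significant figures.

d_A = 1/0.002220″ = 450.45 pc; d_B = 1/0.008650″ = 115.61 pc.
|d_B − d_A| = |115.61 − 450.45| = 334.84 pc.

334.8 pc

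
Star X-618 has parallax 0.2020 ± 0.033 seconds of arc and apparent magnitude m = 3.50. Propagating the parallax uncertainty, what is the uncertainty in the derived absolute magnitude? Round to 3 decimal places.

M = m − 5 log₁₀ d + 5 = m + 5 log₁₀ p + 5, so ∂M/∂p = 5/(p ln 10).
σ_M = (5/ln 10) · (σ_p/p) = 2.1715 × 0.033/0.2020 = 2.1715 × 0.16337 = 0.35476.

σ_M = 0.355 mag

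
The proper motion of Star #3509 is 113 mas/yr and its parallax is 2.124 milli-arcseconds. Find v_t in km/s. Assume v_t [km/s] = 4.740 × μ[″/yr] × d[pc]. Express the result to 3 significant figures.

d = 1/p = 1/0.002124″ = 470.81 pc.
μ = 113 mas/yr = 0.113 ″/yr.
v_t = 4.74 × μ × d = 4.74 × 0.113 × 470.81 = 252.18 km/s.

252 km/s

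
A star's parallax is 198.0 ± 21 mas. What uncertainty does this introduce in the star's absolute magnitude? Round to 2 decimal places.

M = m − 5 log₁₀ d + 5 = m + 5 log₁₀ p + 5, so ∂M/∂p = 5/(p ln 10).
σ_M = (5/ln 10) · (σ_p/p) = 2.1715 × 21/198.0 = 2.1715 × 0.10606 = 0.23031.

σ_M = 0.23 mag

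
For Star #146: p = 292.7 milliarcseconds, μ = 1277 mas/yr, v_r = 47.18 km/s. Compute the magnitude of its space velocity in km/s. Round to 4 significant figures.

d = 1/p = 1/0.2927″ = 3.4165 pc.
μ = 1277 mas/yr = 1.277 ″/yr.
v_t = 4.740 μ d = 4.740 × 1.277 × 3.4165 = 20.68 km/s.
v = √(v_r² + v_t²) = √(47.18² + 20.68²) = √2653.61 = 51.513 km/s.

51.51 km/s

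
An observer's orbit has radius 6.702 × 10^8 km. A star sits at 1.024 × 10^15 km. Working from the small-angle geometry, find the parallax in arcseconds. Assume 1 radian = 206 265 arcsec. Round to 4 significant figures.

0.1350 arcsec

θ ≈ B/d = (6.702 × 10^8) / (1.024 × 10^15) = 6.5449 × 10^-7 rad.
In arcseconds: 6.5449 × 10^-7 × 206265 = 0.135″.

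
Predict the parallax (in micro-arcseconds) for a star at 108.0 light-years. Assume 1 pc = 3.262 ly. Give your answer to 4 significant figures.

30200 μas

d = 108.0 ly ÷ 3.262 = 33.109 pc.
p = 1/d = 1/33.109 = 0.030203 arcsec.
= 0.030203 × 10⁶ = 30203 μas.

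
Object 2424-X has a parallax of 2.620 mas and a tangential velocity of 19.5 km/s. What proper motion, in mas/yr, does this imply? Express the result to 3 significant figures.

10.8 mas/yr

d = 1/p = 1/0.002620″ = 381.68 pc.
μ = v_t / (4.74 d) = 19.5 / (4.74 × 381.68) = 19.5 / 1809.2 = 0.010778 ″/yr = 10.778 mas/yr.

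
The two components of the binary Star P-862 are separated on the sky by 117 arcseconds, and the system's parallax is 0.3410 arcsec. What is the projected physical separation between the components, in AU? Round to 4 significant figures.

343.1 AU

d = 1/p = 1/0.3410″ = 2.9326 pc.
At distance d (pc), an angle of θ arcsec spans θ·d AU: s = 117 × 2.9326 = 343.11 AU.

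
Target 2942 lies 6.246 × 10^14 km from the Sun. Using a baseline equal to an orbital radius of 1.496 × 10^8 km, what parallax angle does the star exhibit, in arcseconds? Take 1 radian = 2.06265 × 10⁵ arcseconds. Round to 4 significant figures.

θ ≈ B/d = (1.496 × 10^8) / (6.246 × 10^14) = 2.3951 × 10^-7 rad.
In arcseconds: 2.3951 × 10^-7 × 206265 = 0.049403″.

0.04940 arcsec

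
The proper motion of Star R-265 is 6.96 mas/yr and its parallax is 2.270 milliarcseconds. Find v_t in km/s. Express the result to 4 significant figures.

d = 1/p = 1/0.002270″ = 440.53 pc.
μ = 6.96 mas/yr = 0.00696 ″/yr.
v_t = 4.74 × μ × d = 4.74 × 0.00696 × 440.53 = 14.533 km/s.

14.53 km/s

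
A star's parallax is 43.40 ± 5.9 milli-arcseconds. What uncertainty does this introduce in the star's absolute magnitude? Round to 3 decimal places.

σ_M = 0.295 mag

M = m − 5 log₁₀ d + 5 = m + 5 log₁₀ p + 5, so ∂M/∂p = 5/(p ln 10).
σ_M = (5/ln 10) · (σ_p/p) = 2.1715 × 5.9/43.40 = 2.1715 × 0.13594 = 0.29519.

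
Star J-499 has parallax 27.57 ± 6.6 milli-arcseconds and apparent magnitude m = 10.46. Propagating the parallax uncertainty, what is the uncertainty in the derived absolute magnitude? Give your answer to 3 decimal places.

σ_M = 0.520 mag

M = m − 5 log₁₀ d + 5 = m + 5 log₁₀ p + 5, so ∂M/∂p = 5/(p ln 10).
σ_M = (5/ln 10) · (σ_p/p) = 2.1715 × 6.6/27.57 = 2.1715 × 0.23939 = 0.51984.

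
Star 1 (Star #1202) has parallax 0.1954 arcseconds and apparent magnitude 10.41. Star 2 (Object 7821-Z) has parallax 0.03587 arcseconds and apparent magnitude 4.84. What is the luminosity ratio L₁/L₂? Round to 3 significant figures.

L₁/L₂ = 0.000199

d₁ = 1/p₁ = 1/0.1954″ = 5.1177 pc; d₂ = 1/p₂ = 1/0.03587″ = 27.878 pc.
M₁ = m₁ − 5 log₁₀ d₁ + 5 = 10.41 − 3.5454 + 5 = 11.8646.
M₂ = 4.84 − 7.2263 + 5 = 2.6137.
L₁/L₂ = 10^(0.4(M₂ − M₁)) = 10^(0.4 × (-9.2509)) = 10^(-3.70036) = 0.00019936.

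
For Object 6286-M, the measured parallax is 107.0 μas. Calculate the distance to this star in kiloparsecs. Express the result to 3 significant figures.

p = 107.0 μas = 0.0001070 arcsec.
d = 1/p = 1/0.0001070 = 9345.8 pc.
= 9.3458 kpc.

9.35 kpc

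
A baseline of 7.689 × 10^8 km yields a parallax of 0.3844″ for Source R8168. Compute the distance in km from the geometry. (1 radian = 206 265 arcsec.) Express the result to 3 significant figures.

θ = 0.3844″ = 0.3844/206265 = 1.8636 × 10^-6 rad.
d = B/θ = (7.689 × 10^8) / (1.8636 × 10^-6) = 4.1259 × 10^14 km.

4.13 × 10^14 km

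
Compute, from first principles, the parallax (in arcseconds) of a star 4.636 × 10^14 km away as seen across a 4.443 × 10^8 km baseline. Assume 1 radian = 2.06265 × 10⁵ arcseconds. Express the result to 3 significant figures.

0.198 arcsec

θ ≈ B/d = (4.443 × 10^8) / (4.636 × 10^14) = 9.5837 × 10^-7 rad.
In arcseconds: 9.5837 × 10^-7 × 206265 = 0.19768″.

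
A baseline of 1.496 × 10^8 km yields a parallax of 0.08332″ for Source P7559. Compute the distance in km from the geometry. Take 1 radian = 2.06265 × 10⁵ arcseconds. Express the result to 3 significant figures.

3.70 × 10^14 km

θ = 0.08332″ = 0.08332/206265 = 4.0395 × 10^-7 rad.
d = B/θ = (1.496 × 10^8) / (4.0395 × 10^-7) = 3.7034 × 10^14 km.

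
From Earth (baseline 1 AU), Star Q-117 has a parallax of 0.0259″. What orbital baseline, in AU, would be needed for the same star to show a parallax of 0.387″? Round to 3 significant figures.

Parallax scales linearly with baseline: p ∝ B, so B = p_target / p_Earth × 1 AU.
B = 0.387 / 0.0259 = 14.942 AU.

14.9 AU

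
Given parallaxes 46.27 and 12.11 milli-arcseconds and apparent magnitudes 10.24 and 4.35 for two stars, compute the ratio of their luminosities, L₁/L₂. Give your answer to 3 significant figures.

d₁ = 1/p₁ = 1/0.04627″ = 21.612 pc; d₂ = 1/p₂ = 1/0.01211″ = 82.576 pc.
M₁ = m₁ − 5 log₁₀ d₁ + 5 = 10.24 − 6.6735 + 5 = 8.5665.
M₂ = 4.35 − 9.5843 + 5 = -0.2343.
L₁/L₂ = 10^(0.4(M₂ − M₁)) = 10^(0.4 × (-8.8008)) = 10^(-3.52032) = 0.00030177.

L₁/L₂ = 0.000302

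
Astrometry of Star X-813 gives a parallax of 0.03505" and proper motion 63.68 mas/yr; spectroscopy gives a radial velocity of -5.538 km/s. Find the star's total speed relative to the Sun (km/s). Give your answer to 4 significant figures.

10.24 km/s

d = 1/p = 1/0.03505″ = 28.531 pc.
μ = 63.68 mas/yr = 0.06368 ″/yr.
v_t = 4.740 μ d = 4.740 × 0.06368 × 28.531 = 8.6119 km/s.
v = √(v_r² + v_t²) = √((-5.538)² + 8.6119²) = √104.834 = 10.239 km/s.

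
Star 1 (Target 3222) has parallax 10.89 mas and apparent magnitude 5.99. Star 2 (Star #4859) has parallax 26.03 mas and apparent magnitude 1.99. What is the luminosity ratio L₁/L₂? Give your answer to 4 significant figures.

d₁ = 1/p₁ = 1/0.01089″ = 91.827 pc; d₂ = 1/p₂ = 1/0.02603″ = 38.417 pc.
M₁ = m₁ − 5 log₁₀ d₁ + 5 = 5.99 − 9.8149 + 5 = 1.1751.
M₂ = 1.99 − 7.9226 + 5 = -0.9326.
L₁/L₂ = 10^(0.4(M₂ − M₁)) = 10^(0.4 × (-2.1077)) = 10^(-0.84308) = 0.14352.

L₁/L₂ = 0.1435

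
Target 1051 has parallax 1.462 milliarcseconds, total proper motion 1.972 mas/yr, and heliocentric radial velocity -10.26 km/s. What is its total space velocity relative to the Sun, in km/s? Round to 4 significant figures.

12.09 km/s

d = 1/p = 1/0.001462″ = 683.99 pc.
μ = 1.972 mas/yr = 0.001972 ″/yr.
v_t = 4.740 μ d = 4.740 × 0.001972 × 683.99 = 6.3934 km/s.
v = √(v_r² + v_t²) = √((-10.26)² + 6.3934²) = √146.143 = 12.089 km/s.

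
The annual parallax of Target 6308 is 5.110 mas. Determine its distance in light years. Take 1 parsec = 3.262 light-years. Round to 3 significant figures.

p = 5.110 mas = 0.005110 arcsec.
d = 1/p = 1/0.005110 = 195.69 pc.
In light-years: 195.69 × 3.262 = 638.34 ly.

638 light years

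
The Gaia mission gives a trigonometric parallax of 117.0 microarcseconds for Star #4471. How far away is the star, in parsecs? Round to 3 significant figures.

p = 117.0 microarcseconds = 0.0001170 arcsec.
d = 1/p = 1/0.0001170 = 8547 pc.

8550 pc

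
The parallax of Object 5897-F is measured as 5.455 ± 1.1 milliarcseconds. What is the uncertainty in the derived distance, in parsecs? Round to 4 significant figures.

d = 1/p, so σ_d = σ_p / p².
σ_d = 0.00110 / (0.005455)² = 0.00110 / 0.000029757 = 36.966 pc.

36.97 pc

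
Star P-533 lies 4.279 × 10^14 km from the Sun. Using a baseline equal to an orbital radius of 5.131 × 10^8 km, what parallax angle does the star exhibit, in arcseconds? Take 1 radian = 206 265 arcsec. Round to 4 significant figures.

0.2473 arcsec

θ ≈ B/d = (5.131 × 10^8) / (4.279 × 10^14) = 1.1991 × 10^-6 rad.
In arcseconds: 1.1991 × 10^-6 × 206265 = 0.24733″.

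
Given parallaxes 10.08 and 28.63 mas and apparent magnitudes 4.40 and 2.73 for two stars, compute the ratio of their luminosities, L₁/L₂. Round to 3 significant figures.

d₁ = 1/p₁ = 1/0.01008″ = 99.206 pc; d₂ = 1/p₂ = 1/0.02863″ = 34.928 pc.
M₁ = m₁ − 5 log₁₀ d₁ + 5 = 4.40 − 9.9827 + 5 = -0.5827.
M₂ = 2.73 − 7.7159 + 5 = 0.0141.
L₁/L₂ = 10^(0.4(M₂ − M₁)) = 10^(0.4 × 0.5968) = 10^0.23872 = 1.7327.

L₁/L₂ = 1.73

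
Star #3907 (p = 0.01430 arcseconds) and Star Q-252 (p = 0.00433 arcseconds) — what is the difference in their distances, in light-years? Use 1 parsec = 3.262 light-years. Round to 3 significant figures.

d_A = 1/0.01430″ = 69.93 pc; d_B = 1/0.004330″ = 230.95 pc.
|d_B − d_A| = |230.95 − 69.93| = 161.02 pc = 161.02 × 3.262 ly = 525.25 ly.

525 ly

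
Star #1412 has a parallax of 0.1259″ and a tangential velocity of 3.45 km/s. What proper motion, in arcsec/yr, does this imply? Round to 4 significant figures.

0.09164 arcsec/yr

d = 1/p = 1/0.1259″ = 7.9428 pc.
μ = v_t / (4.74 d) = 3.45 / (4.74 × 7.9428) = 3.45 / 37.649 = 0.091636 ″/yr.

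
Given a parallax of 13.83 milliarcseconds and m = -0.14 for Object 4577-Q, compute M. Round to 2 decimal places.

M = -4.44

d = 1/p = 1/0.01383″ = 72.307 pc.
m − M = 5 log₁₀(72.307) − 5 = 9.2959 − 5 = 4.2959.
M = m − (m − M) = -0.14 − 4.2959 = -4.44.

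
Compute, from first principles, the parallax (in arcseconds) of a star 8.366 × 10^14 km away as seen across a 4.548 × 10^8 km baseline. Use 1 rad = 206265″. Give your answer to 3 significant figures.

0.112 arcsec

θ ≈ B/d = (4.548 × 10^8) / (8.366 × 10^14) = 5.4363 × 10^-7 rad.
In arcseconds: 5.4363 × 10^-7 × 206265 = 0.11213″.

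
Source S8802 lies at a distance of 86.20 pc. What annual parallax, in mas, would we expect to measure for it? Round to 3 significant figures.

p = 1/d = 1/86.2 = 0.011601 arcsec.
= 0.011601 × 1000 = 11.601 mas.

11.6 mas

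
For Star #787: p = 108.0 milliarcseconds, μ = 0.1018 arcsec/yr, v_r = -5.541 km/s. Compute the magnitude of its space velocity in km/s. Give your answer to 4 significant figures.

d = 1/p = 1/0.1080″ = 9.2593 pc.
v_t = 4.740 μ d = 4.740 × 0.1018 × 9.2593 = 4.4679 km/s.
v = √(v_r² + v_t²) = √((-5.541)² + 4.4679²) = √50.6648 = 7.1179 km/s.

7.118 km/s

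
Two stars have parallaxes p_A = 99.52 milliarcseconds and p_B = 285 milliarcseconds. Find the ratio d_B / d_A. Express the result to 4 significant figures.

Since d = 1/p, d_B/d_A = p_A/p_B.
= 99.52 / 285 = 0.34919.

0.3492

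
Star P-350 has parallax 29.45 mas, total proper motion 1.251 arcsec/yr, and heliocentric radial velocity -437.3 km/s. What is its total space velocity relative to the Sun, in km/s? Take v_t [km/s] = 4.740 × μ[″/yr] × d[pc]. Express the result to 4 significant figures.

481.4 km/s

d = 1/p = 1/0.02945″ = 33.956 pc.
v_t = 4.740 μ d = 4.740 × 1.251 × 33.956 = 201.35 km/s.
v = √(v_r² + v_t²) = √((-437.3)² + 201.35²) = √231773 = 481.43 km/s.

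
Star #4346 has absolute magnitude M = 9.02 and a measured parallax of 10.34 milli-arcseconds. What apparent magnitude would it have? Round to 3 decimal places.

d = 1/p = 1/0.01034″ = 96.712 pc.
m − M = 5 log₁₀ d − 5 = 5 log₁₀(96.712) − 5 = 9.9274 − 5 = 4.9274.
m = M + (m − M) = 9.02 + 4.9274 = 13.947.

m = 13.947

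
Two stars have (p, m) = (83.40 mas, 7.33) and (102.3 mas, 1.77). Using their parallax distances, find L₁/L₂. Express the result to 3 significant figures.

d₁ = 1/p₁ = 1/0.08340″ = 11.99 pc; d₂ = 1/p₂ = 1/0.1023″ = 9.7752 pc.
M₁ = m₁ − 5 log₁₀ d₁ + 5 = 7.33 − 5.3941 + 5 = 6.9359.
M₂ = 1.77 − 4.9506 + 5 = 1.8194.
L₁/L₂ = 10^(0.4(M₂ − M₁)) = 10^(0.4 × (-5.1165)) = 10^(-2.04660) = 0.0089826.

L₁/L₂ = 0.00898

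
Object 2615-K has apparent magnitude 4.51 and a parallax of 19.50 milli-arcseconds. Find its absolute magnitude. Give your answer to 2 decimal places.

M = 0.96

d = 1/p = 1/0.01950″ = 51.282 pc.
m − M = 5 log₁₀(51.282) − 5 = 8.5498 − 5 = 3.5498.
M = m − (m − M) = 4.51 − 3.5498 = 0.96.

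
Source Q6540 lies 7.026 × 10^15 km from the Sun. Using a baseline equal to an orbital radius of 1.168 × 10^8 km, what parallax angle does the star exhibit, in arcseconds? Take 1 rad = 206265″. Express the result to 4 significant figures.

θ ≈ B/d = (1.168 × 10^8) / (7.026 × 10^15) = 1.6624 × 10^-8 rad.
In arcseconds: 1.6624 × 10^-8 × 206265 = 0.0034289″.

0.003429 arcsec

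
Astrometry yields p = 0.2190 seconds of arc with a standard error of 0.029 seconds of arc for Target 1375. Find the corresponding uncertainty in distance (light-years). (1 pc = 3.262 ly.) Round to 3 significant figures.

d = 1/p, so σ_d = σ_p / p².
σ_d = 0.0290 / (0.2190)² = 0.0290 / 0.047961 = 0.60466 pc = 0.60466 × 3.262 ly = 1.9724 ly.

1.97 ly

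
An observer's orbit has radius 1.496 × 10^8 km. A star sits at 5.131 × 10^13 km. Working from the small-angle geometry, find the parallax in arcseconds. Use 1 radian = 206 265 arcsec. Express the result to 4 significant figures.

0.6014 arcsec

θ ≈ B/d = (1.496 × 10^8) / (5.131 × 10^13) = 2.9156 × 10^-6 rad.
In arcseconds: 2.9156 × 10^-6 × 206265 = 0.60139″.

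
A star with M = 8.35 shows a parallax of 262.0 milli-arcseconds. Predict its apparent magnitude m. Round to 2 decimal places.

d = 1/p = 1/0.2620″ = 3.8168 pc.
m − M = 5 log₁₀ d − 5 = 5 log₁₀(3.8168) − 5 = 2.9085 − 5 = -2.0915.
m = M + (m − M) = 8.35 + (-2.0915) = 6.26.

m = 6.26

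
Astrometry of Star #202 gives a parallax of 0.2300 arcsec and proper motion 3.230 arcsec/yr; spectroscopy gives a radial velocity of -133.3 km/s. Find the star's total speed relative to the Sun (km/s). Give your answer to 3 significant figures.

d = 1/p = 1/0.2300″ = 4.3478 pc.
v_t = 4.740 μ d = 4.740 × 3.230 × 4.3478 = 66.566 km/s.
v = √(v_r² + v_t²) = √((-133.3)² + 66.566²) = √22199.9 = 149 km/s.

149 km/s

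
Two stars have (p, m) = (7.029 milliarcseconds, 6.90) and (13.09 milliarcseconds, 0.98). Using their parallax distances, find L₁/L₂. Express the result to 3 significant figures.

L₁/L₂ = 0.0149

d₁ = 1/p₁ = 1/0.007029″ = 142.27 pc; d₂ = 1/p₂ = 1/0.01309″ = 76.394 pc.
M₁ = m₁ − 5 log₁₀ d₁ + 5 = 6.90 − 10.7656 + 5 = 1.1344.
M₂ = 0.98 − 9.4153 + 5 = -3.4353.
L₁/L₂ = 10^(0.4(M₂ − M₁)) = 10^(0.4 × (-4.5697)) = 10^(-1.82788) = 0.014863.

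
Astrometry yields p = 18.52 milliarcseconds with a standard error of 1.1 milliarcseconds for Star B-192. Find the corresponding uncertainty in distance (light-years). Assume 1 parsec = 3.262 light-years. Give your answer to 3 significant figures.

d = 1/p, so σ_d = σ_p / p².
σ_d = 0.00110 / (0.01852)² = 0.00110 / 0.00034299 = 3.2071 pc = 3.2071 × 3.262 ly = 10.462 ly.

10.5 ly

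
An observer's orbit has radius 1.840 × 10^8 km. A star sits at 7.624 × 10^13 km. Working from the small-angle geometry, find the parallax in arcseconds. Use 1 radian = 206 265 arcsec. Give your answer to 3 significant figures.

0.498 arcsec

θ ≈ B/d = (1.840 × 10^8) / (7.624 × 10^13) = 2.4134 × 10^-6 rad.
In arcseconds: 2.4134 × 10^-6 × 206265 = 0.4978″.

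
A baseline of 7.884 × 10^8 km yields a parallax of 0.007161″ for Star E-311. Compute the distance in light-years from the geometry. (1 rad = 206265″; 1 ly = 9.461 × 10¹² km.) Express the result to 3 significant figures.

2400 ly

θ = 0.007161″ = 0.007161/206265 = 3.4717 × 10^-8 rad.
d = B/θ = (7.884 × 10^8) / (3.4717 × 10^-8) = 2.2709 × 10^16 km = (2.2709 × 10^16) / (9.461 × 10^12) ly = 2400.3 ly.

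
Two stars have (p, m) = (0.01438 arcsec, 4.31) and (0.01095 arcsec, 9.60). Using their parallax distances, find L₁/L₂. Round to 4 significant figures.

L₁/L₂ = 75.74

d₁ = 1/p₁ = 1/0.01438″ = 69.541 pc; d₂ = 1/p₂ = 1/0.01095″ = 91.324 pc.
M₁ = m₁ − 5 log₁₀ d₁ + 5 = 4.31 − 9.2112 + 5 = 0.0988.
M₂ = 9.60 − 9.8029 + 5 = 4.7971.
L₁/L₂ = 10^(0.4(M₂ − M₁)) = 10^(0.4 × 4.6983) = 10^1.87932 = 75.739.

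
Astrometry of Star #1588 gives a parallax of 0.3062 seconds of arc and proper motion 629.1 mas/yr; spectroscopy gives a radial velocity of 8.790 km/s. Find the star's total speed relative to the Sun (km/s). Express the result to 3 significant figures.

13.1 km/s

d = 1/p = 1/0.3062″ = 3.2658 pc.
μ = 629.1 mas/yr = 0.6291 ″/yr.
v_t = 4.740 μ d = 4.740 × 0.6291 × 3.2658 = 9.7384 km/s.
v = √(v_r² + v_t²) = √(8.790² + 9.7384²) = √172.101 = 13.119 km/s.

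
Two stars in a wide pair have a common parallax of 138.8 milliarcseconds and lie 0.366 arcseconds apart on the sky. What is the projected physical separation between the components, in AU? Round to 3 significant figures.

2.64 AU

d = 1/p = 1/0.1388″ = 7.2046 pc.
At distance d (pc), an angle of θ arcsec spans θ·d AU: s = 0.366 × 7.2046 = 2.6369 AU.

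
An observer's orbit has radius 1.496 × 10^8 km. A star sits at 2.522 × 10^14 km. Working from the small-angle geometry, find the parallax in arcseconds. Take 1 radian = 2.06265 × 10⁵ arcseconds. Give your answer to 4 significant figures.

0.1224 arcsec

θ ≈ B/d = (1.496 × 10^8) / (2.522 × 10^14) = 5.9318 × 10^-7 rad.
In arcseconds: 5.9318 × 10^-7 × 206265 = 0.12235″.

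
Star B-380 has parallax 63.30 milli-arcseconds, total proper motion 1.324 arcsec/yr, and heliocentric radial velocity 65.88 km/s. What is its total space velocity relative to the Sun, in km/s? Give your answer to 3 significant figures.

d = 1/p = 1/0.06330″ = 15.798 pc.
v_t = 4.740 μ d = 4.740 × 1.324 × 15.798 = 99.144 km/s.
v = √(v_r² + v_t²) = √(65.88² + 99.144²) = √14169.7 = 119.04 km/s.

119 km/s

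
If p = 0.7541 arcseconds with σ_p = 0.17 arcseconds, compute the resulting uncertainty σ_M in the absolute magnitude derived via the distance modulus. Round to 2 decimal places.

σ_M = 0.49 mag

M = m − 5 log₁₀ d + 5 = m + 5 log₁₀ p + 5, so ∂M/∂p = 5/(p ln 10).
σ_M = (5/ln 10) · (σ_p/p) = 2.1715 × 0.17/0.7541 = 2.1715 × 0.22543 = 0.48952.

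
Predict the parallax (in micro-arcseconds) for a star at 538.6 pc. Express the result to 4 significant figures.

1857 μas

p = 1/d = 1/538.6 = 0.0018567 arcsec.
= 0.0018567 × 10⁶ = 1856.7 μas.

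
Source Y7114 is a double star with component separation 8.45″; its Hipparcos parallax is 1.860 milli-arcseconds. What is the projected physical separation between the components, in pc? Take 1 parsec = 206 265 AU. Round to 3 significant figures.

0.0220 pc

d = 1/p = 1/0.001860″ = 537.63 pc.
At distance d (pc), an angle of θ arcsec spans θ·d AU: s = 8.45 × 537.63 = 4543 AU.
= 4543 / 206265 = 0.022025 pc.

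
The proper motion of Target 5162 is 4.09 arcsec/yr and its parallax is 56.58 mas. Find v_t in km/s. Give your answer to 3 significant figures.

343 km/s

d = 1/p = 1/0.05658″ = 17.674 pc.
v_t = 4.74 × μ × d = 4.74 × 4.09 × 17.674 = 342.64 km/s.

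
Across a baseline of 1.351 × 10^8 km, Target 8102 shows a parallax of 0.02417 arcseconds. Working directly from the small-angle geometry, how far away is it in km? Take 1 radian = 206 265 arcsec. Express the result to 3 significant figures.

1.15 × 10^15 km

θ = 0.02417″ = 0.02417/206265 = 1.1718 × 10^-7 rad.
d = B/θ = (1.351 × 10^8) / (1.1718 × 10^-7) = 1.1529 × 10^15 km.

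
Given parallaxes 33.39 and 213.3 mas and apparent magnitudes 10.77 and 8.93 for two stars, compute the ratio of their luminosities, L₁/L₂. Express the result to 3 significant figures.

d₁ = 1/p₁ = 1/0.03339″ = 29.949 pc; d₂ = 1/p₂ = 1/0.2133″ = 4.6882 pc.
M₁ = m₁ − 5 log₁₀ d₁ + 5 = 10.77 − 7.3819 + 5 = 8.3881.
M₂ = 8.93 − 3.3550 + 5 = 10.5750.
L₁/L₂ = 10^(0.4(M₂ − M₁)) = 10^(0.4 × 2.1869) = 10^0.87476 = 7.4948.

L₁/L₂ = 7.49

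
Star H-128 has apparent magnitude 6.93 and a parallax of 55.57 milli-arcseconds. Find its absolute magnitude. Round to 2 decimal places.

M = 5.65

d = 1/p = 1/0.05557″ = 17.995 pc.
m − M = 5 log₁₀(17.995) − 5 = 6.2758 − 5 = 1.2758.
M = m − (m − M) = 6.93 − 1.2758 = 5.65.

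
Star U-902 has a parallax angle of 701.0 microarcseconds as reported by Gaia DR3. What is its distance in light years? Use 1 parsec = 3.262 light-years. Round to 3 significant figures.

4650 light years

p = 701.0 microarcseconds = 0.0007010 arcsec.
d = 1/p = 1/0.0007010 = 1426.5 pc.
In light-years: 1426.5 × 3.262 = 4653.2 ly.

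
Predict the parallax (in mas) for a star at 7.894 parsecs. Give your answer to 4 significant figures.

p = 1/d = 1/7.894 = 0.12668 arcsec.
= 0.12668 × 1000 = 126.68 mas.

126.7 mas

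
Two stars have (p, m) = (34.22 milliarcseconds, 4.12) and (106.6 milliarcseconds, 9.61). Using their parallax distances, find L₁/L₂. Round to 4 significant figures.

L₁/L₂ = 1524

d₁ = 1/p₁ = 1/0.03422″ = 29.223 pc; d₂ = 1/p₂ = 1/0.1066″ = 9.3809 pc.
M₁ = m₁ − 5 log₁₀ d₁ + 5 = 4.12 − 7.3286 + 5 = 1.7914.
M₂ = 9.61 − 4.8612 + 5 = 9.7488.
L₁/L₂ = 10^(0.4(M₂ − M₁)) = 10^(0.4 × 7.9574) = 10^3.18296 = 1523.9.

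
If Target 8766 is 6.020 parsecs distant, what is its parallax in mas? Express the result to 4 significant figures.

166.1 mas

p = 1/d = 1/6.02 = 0.16611 arcsec.
= 0.16611 × 1000 = 166.11 mas.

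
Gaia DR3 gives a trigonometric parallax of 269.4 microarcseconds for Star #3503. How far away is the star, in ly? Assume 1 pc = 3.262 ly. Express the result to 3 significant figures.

p = 269.4 microarcseconds = 0.0002694 arcsec.
d = 1/p = 1/0.0002694 = 3712 pc.
In light-years: 3712 × 3.262 = 12109 ly.

12100 ly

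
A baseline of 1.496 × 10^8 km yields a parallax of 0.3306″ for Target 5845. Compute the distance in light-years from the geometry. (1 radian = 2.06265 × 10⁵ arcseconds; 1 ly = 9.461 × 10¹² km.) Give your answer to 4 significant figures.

9.865 ly

θ = 0.3306″ = 0.3306/206265 = 1.6028 × 10^-6 rad.
d = B/θ = (1.496 × 10^8) / (1.6028 × 10^-6) = 9.3337 × 10^13 km = (9.3337 × 10^13) / (9.461 × 10^12) ly = 9.8654 ly.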